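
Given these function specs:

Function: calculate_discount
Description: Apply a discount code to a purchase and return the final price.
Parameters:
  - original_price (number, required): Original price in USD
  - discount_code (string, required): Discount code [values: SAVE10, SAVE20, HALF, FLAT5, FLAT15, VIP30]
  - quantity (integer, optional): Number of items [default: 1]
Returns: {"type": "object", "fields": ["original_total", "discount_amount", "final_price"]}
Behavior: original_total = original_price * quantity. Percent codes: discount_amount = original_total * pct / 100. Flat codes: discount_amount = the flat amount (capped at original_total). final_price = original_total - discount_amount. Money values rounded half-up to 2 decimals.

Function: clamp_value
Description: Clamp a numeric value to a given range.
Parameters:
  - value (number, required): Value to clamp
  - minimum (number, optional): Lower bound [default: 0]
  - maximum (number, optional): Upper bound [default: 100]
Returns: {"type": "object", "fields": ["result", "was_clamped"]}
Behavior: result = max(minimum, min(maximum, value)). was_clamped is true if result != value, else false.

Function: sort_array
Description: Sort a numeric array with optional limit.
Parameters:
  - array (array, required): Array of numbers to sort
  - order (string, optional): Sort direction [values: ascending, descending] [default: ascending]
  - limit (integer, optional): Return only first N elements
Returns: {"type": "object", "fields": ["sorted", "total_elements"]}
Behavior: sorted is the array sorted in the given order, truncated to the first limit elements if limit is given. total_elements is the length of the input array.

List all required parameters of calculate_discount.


Parameters of calculate_discount and their required/optional flag:
  original_price: required
  discount_code: required
  quantity: optional
discount_code, original_price


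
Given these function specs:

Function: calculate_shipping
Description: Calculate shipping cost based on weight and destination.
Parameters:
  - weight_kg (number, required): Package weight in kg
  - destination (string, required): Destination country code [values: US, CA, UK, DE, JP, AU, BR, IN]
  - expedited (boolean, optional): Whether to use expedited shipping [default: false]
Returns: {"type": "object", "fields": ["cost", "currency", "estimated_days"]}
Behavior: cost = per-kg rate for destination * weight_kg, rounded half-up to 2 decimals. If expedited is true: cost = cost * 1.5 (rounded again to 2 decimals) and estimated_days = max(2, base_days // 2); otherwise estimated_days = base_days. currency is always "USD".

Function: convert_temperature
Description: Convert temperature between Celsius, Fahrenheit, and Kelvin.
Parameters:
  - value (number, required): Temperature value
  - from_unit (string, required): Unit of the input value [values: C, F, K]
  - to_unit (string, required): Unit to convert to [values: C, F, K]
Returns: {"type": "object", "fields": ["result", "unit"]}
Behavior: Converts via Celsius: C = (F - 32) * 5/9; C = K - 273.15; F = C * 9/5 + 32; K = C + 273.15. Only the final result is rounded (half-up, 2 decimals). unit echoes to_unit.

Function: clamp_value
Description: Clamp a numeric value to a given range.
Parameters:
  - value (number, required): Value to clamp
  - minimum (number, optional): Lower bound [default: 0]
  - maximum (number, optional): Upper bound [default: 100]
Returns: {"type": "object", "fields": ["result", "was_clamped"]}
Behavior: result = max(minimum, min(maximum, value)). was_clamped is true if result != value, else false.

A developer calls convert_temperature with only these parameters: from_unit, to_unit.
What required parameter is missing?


Required parameters: value, from_unit, to_unit
Provided: from_unit, to_unit
Missing: value
value


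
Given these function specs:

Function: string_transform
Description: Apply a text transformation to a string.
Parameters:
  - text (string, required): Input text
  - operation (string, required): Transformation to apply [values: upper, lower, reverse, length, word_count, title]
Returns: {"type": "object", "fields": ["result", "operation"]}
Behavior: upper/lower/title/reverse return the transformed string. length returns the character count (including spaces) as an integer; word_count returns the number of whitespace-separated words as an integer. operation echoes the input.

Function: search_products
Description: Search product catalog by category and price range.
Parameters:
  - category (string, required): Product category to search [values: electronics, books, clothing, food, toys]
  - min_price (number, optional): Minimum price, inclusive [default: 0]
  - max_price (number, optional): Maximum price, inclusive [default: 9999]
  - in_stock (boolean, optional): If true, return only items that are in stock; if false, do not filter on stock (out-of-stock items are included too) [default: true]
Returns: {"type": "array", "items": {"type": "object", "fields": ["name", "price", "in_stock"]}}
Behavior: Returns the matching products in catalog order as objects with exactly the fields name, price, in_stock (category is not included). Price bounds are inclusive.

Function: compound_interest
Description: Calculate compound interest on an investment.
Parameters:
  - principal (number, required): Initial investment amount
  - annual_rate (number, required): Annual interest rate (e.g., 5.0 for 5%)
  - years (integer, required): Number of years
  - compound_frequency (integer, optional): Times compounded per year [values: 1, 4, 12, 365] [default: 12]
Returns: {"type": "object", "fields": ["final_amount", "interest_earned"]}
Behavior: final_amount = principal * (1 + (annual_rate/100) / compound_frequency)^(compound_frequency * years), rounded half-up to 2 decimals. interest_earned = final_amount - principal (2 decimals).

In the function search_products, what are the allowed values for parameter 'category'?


The search_products spec declares:
  - category (string, required): Product category to search [values: electronics, books, clothing, food, toys]
Allowed values:
electronics, books, clothing, food, toys


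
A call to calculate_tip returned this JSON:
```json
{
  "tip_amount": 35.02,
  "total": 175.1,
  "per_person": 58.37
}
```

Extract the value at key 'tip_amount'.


35.02


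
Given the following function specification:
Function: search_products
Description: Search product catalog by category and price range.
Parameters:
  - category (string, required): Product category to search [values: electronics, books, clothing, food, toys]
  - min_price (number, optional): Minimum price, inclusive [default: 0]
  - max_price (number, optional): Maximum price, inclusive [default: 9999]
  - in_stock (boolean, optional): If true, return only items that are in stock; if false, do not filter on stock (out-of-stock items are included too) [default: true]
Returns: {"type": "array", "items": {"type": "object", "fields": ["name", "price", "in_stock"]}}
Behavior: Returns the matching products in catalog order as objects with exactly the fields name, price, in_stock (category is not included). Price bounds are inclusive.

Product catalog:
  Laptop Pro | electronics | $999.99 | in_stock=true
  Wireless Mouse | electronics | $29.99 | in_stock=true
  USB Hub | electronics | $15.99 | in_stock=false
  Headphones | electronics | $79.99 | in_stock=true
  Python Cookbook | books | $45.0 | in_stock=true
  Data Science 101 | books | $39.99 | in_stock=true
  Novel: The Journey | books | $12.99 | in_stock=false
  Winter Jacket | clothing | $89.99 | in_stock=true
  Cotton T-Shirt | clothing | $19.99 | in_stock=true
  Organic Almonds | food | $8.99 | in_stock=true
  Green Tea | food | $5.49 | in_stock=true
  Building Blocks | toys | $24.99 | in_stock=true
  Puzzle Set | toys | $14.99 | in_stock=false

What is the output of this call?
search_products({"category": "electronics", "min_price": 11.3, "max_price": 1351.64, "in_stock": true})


Filter: category=electronics, 11.3 <= price <= 1351.64, in-stock only
  Laptop Pro ($999.99): keep
  Wireless Mouse ($29.99): keep
  USB Hub ($15.99): out of stock -> skip
  Headphones ($79.99): keep
Output:
[{"name": "Laptop Pro", "price": 999.99, "in_stock": true}, {"name": "Wireless Mouse", "price": 29.99, "in_stock": true}, {"name": "Headphones", "price": 79.99, "in_stock": true}]


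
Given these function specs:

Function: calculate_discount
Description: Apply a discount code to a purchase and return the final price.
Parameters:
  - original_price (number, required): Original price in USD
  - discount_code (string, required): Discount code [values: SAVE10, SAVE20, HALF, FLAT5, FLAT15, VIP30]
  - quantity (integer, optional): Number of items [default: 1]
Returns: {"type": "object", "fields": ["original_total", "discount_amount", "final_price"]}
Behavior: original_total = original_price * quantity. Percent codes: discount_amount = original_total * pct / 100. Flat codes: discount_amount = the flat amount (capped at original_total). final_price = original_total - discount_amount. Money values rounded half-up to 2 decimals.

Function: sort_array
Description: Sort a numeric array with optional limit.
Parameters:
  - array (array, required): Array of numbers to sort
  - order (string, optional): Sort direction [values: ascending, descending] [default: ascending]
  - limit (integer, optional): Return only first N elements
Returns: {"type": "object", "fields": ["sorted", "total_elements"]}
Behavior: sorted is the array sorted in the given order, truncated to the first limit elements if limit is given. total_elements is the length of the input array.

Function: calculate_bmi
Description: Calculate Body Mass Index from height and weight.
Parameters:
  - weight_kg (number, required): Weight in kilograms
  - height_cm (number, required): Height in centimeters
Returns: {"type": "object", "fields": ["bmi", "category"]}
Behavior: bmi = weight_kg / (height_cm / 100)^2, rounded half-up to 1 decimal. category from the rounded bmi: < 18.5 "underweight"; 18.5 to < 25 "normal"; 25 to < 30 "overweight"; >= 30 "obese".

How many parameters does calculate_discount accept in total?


Parameters of calculate_discount: original_price (required), discount_code (required), quantity (optional)
Total:
3


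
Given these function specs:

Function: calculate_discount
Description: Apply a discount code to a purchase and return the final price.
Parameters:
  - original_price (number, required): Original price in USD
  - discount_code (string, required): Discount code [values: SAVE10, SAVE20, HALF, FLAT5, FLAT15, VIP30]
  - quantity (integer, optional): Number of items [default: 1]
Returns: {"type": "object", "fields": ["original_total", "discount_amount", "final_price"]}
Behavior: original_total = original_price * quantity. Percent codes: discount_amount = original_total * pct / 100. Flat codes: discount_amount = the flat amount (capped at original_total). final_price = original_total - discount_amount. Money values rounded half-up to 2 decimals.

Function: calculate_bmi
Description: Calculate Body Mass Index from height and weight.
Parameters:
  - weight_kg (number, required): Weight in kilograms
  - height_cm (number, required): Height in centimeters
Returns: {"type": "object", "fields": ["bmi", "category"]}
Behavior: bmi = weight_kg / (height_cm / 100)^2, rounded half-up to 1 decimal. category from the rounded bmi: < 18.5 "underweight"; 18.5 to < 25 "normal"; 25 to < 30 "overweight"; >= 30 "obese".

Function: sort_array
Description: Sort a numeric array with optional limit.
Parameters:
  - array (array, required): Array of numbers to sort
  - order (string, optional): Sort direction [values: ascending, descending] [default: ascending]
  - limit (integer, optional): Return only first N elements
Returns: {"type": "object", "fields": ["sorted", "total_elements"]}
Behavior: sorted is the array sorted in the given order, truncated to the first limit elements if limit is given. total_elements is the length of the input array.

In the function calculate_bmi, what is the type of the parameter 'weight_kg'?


The calculate_bmi spec declares:
  - weight_kg (number, required): Weight in kilograms
Type:
number


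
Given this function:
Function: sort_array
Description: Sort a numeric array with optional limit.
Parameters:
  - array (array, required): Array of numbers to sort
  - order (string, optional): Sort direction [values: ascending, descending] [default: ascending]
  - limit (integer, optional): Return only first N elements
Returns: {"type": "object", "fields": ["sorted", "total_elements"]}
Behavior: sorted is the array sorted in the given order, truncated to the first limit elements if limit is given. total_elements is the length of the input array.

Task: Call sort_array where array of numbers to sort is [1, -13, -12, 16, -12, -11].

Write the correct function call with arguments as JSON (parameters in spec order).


Mapping each described value to its parameter name:
  'Array of numbers to sort' -> array = [1, -13, -12, 16, -12, -11]
sort_array({"array": [1, -13, -12, 16, -12, -11]})


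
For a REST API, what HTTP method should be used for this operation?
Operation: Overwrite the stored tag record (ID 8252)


GET = read, POST = create, PUT = update/replace, DELETE = remove
This operation is an update/replace.
PUT


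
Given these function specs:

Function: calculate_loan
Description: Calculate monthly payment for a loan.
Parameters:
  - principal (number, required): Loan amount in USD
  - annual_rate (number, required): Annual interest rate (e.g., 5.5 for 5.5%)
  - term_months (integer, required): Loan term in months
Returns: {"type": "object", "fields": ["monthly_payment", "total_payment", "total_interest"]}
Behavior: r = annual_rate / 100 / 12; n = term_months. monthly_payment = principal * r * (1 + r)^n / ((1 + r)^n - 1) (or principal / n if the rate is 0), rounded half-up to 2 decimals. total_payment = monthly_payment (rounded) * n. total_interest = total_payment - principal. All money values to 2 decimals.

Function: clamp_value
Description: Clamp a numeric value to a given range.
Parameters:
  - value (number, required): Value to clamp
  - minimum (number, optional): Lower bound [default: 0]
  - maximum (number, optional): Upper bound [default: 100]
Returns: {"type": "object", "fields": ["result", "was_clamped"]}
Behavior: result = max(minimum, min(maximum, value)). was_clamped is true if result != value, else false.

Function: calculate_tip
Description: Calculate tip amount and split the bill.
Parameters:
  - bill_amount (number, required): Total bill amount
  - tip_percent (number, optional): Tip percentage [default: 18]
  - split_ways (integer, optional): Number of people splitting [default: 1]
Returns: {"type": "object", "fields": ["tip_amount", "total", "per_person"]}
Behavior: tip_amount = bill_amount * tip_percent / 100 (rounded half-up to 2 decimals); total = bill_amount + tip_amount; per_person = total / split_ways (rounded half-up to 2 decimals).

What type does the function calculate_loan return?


The calculate_loan spec declares Returns: {"type": "object", "fields": ["monthly_payment", "total_payment", "total_interest"]}
Type:
object


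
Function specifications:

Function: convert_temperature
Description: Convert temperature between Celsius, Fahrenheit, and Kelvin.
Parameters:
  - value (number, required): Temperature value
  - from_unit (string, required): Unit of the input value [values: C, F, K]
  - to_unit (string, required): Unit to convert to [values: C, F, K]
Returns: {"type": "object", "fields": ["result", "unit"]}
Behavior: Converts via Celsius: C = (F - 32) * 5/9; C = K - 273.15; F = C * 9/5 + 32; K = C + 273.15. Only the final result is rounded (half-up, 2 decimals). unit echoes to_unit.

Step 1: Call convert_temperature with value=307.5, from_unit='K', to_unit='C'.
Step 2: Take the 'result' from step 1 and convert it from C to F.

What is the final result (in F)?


Step 1: convert_temperature(value=307.5, from_unit=K, to_unit=C)
  To C: 307.5 - 273.15 = 34.35
  Target is C: 34.35
  Round to 2 decimals: 34.35
  -> result = 34.35 C
Step 2: convert_temperature(value=34.35, from_unit=C, to_unit=F)
  Input already in C: 34.35
  To F: 34.35 * 9/5 + 32 = 93.83
  Round to 2 decimals: 93.83
  -> result = 93.83 F
93.83 F


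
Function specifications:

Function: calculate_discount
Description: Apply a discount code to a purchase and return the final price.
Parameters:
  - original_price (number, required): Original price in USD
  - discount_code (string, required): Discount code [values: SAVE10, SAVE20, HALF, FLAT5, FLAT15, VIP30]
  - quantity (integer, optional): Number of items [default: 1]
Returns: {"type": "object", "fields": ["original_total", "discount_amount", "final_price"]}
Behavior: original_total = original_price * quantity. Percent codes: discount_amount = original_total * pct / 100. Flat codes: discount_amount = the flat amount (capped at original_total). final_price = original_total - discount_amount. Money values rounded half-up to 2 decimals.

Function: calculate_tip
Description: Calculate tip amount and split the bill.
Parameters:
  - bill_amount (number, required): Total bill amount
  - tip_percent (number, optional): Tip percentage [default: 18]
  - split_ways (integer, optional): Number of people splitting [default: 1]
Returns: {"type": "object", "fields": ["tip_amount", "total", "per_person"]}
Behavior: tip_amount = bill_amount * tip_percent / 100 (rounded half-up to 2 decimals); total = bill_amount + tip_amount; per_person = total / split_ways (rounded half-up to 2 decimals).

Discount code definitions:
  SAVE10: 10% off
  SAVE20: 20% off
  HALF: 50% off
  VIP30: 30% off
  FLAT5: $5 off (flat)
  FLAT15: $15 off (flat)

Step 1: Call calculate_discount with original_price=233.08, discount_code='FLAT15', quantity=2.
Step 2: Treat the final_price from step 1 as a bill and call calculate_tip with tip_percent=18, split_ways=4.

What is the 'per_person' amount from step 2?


Step 1: calculate_discount(original_price=233.08, discount_code=FLAT15, quantity=2)
  original_total = 233.08 * 2 = 466.16
  FLAT15 = $15 flat: discount_amount = min(15.00, 466.16) = 15.00
  final_price = 466.16 - 15.00 = 451.16
  -> final_price = 451.16
Step 2: calculate_tip(bill_amount=451.16, tip_percent=18, split_ways=4)
  tip_amount = 451.16 * 18/100 = 81.2088 -> 81.21
  total = 451.16 + 81.21 = 532.37
  per_person = 532.37 / 4 = 133.0925 -> 133.09
  -> per_person = 133.09
$133.09


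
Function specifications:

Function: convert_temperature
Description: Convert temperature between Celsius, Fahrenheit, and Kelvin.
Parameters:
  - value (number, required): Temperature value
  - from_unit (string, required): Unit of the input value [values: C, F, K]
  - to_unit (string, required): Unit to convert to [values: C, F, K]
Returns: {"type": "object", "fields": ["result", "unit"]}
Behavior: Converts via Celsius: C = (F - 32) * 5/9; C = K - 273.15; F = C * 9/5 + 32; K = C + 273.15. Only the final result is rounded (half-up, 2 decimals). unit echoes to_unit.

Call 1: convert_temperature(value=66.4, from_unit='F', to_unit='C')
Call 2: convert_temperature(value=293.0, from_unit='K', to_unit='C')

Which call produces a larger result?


Call 1:
  To C: (66.4 - 32) * 5/9 = 19.111111
  Target is C: 19.111111
  Round to 2 decimals: 19.11
  -> 19.11 C
Call 2:
  To C: 293 - 273.15 = 19.85
  Target is C: 19.85
  Round to 2 decimals: 19.85
  -> 19.85 C
Call 2 (19.85 C)


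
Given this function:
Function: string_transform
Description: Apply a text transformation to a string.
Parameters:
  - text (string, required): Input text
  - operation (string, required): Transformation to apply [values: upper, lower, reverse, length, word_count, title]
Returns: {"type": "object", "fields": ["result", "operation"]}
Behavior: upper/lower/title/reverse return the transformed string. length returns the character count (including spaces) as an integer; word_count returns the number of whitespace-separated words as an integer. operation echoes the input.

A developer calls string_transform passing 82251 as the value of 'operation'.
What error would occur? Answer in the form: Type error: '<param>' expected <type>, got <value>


Spec: 'operation' is declared as string; 82251 is an integer.
Type error: 'operation' expected string, got 82251


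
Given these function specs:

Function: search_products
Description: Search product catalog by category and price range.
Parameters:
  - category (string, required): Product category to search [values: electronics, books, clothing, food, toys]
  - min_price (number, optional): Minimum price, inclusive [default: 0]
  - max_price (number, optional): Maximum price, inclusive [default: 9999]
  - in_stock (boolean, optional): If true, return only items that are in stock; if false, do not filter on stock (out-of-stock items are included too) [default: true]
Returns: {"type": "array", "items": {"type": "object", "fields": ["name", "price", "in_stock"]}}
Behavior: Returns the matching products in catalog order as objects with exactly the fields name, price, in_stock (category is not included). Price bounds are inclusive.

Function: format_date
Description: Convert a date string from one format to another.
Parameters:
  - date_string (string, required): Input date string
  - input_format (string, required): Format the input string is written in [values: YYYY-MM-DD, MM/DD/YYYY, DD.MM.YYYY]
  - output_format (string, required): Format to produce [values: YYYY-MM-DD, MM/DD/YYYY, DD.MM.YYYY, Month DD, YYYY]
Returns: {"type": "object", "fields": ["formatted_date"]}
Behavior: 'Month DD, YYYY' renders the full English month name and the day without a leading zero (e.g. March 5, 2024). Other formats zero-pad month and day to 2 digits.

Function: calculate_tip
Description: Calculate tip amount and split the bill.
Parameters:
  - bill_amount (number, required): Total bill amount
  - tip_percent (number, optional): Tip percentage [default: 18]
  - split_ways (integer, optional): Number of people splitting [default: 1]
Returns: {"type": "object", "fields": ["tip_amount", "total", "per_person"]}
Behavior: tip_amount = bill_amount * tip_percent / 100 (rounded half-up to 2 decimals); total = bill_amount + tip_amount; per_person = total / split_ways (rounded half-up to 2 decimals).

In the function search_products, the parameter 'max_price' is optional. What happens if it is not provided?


The search_products spec declares:
  - max_price (number, optional): Maximum price, inclusive [default: 9999]
It defaults to 9999


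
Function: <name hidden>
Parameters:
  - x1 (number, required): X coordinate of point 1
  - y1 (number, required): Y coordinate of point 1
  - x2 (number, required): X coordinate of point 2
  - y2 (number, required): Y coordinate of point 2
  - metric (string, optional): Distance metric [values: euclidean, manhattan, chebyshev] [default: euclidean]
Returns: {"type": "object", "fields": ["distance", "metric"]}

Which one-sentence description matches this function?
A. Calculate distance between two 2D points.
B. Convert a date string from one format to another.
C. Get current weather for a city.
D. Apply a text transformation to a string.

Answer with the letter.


Parameters x1, y1, x2, y2, metric and return ["distance", "metric"] fit: Calculate distance between two 2D points.
A


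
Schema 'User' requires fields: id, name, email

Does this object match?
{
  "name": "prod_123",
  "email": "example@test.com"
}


Checking required fields...
Missing: id
Invalid - missing required field 'id'


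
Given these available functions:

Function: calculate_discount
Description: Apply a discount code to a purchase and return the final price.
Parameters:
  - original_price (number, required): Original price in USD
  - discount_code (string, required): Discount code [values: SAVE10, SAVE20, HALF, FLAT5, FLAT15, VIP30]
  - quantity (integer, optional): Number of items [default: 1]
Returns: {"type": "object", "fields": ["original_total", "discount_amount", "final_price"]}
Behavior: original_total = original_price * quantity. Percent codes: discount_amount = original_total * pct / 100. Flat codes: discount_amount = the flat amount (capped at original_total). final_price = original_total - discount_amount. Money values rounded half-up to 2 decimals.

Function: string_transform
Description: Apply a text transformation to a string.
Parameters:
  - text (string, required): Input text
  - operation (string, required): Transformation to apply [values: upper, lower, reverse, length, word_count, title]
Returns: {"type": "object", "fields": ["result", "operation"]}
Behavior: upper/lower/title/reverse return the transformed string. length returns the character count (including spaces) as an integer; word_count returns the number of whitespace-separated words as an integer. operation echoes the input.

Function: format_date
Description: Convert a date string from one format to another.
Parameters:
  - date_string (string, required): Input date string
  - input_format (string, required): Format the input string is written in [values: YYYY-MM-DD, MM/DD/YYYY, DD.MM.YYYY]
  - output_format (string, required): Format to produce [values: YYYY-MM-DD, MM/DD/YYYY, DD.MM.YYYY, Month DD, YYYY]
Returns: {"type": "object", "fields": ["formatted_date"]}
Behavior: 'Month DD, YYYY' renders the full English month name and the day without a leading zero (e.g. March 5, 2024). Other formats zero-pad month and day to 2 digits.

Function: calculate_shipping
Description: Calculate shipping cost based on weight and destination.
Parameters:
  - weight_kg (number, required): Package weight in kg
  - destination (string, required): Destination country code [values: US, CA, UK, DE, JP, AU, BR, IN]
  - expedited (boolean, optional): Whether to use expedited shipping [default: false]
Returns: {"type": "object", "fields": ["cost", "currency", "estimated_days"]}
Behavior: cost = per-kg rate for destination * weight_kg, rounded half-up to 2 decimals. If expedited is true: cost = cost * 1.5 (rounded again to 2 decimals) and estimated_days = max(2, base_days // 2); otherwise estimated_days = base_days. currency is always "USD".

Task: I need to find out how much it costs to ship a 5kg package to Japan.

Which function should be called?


The task needs a function whose description is: Calculate shipping cost based on weight and destination.
calculate_shipping


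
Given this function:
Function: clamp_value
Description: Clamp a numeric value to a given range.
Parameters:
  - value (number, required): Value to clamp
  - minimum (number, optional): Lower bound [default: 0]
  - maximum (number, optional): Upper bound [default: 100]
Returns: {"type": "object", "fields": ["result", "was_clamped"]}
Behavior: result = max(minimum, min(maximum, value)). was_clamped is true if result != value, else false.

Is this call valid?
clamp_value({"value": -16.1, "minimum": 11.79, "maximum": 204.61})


Checking all required parameters present and types match... All valid.
Valid


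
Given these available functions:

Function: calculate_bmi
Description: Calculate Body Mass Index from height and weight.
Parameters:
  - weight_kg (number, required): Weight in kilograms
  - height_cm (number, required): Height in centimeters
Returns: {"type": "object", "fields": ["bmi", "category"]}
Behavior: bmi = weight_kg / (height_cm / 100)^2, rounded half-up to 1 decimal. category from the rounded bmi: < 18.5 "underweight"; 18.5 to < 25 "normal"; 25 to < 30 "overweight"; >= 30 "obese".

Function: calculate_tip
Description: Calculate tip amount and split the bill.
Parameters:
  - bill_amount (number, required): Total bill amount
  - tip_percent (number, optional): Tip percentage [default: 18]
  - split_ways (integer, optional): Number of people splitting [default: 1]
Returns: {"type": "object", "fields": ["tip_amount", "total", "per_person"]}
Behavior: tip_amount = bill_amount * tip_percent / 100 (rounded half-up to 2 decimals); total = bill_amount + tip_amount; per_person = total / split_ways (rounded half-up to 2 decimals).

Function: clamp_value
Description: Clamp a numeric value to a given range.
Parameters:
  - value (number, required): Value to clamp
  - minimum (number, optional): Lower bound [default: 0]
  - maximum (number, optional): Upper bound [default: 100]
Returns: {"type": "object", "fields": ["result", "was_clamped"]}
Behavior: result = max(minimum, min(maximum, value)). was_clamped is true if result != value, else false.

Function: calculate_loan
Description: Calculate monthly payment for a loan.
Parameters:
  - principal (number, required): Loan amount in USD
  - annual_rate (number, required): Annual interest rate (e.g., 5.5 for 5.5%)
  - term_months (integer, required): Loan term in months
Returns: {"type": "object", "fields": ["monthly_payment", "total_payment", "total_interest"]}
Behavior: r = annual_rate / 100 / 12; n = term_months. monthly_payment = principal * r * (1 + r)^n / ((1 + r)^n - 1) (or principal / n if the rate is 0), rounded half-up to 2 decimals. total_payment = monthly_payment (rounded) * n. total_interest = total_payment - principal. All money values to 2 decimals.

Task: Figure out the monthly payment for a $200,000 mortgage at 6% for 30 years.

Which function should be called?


The task needs a function whose description is: Calculate monthly payment for a loan.
calculate_loan


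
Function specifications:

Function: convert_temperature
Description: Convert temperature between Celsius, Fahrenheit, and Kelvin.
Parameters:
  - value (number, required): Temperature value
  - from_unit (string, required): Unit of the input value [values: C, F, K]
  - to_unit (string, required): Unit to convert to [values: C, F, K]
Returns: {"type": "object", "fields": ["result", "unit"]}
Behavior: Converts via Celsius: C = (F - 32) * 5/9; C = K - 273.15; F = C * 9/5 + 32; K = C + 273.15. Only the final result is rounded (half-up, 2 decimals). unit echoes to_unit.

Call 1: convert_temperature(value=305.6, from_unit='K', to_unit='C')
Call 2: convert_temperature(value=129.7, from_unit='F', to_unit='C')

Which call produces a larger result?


Call 1:
  To C: 305.6 - 273.15 = 32.45
  Target is C: 32.45
  Round to 2 decimals: 32.45
  -> 32.45 C
Call 2:
  To C: (129.7 - 32) * 5/9 = 54.277778
  Target is C: 54.277778
  Round to 2 decimals: 54.28
  -> 54.28 C
Call 2 (54.28 C)


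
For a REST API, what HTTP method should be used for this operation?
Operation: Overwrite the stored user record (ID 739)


GET = read, POST = create, PUT = update/replace, DELETE = remove
This operation is an update/replace.
PUT


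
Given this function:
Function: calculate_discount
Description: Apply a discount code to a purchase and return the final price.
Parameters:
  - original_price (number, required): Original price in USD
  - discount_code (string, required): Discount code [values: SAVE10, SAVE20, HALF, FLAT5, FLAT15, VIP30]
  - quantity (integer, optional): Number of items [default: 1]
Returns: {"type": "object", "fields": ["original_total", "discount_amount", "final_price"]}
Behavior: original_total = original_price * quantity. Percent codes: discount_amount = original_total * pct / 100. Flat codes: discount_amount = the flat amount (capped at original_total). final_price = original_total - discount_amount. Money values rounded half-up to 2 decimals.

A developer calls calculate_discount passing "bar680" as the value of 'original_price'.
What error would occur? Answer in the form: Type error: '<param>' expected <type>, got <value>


Spec: 'original_price' is declared as number; "bar680" is a string.
Type error: 'original_price' expected number, got "bar680"


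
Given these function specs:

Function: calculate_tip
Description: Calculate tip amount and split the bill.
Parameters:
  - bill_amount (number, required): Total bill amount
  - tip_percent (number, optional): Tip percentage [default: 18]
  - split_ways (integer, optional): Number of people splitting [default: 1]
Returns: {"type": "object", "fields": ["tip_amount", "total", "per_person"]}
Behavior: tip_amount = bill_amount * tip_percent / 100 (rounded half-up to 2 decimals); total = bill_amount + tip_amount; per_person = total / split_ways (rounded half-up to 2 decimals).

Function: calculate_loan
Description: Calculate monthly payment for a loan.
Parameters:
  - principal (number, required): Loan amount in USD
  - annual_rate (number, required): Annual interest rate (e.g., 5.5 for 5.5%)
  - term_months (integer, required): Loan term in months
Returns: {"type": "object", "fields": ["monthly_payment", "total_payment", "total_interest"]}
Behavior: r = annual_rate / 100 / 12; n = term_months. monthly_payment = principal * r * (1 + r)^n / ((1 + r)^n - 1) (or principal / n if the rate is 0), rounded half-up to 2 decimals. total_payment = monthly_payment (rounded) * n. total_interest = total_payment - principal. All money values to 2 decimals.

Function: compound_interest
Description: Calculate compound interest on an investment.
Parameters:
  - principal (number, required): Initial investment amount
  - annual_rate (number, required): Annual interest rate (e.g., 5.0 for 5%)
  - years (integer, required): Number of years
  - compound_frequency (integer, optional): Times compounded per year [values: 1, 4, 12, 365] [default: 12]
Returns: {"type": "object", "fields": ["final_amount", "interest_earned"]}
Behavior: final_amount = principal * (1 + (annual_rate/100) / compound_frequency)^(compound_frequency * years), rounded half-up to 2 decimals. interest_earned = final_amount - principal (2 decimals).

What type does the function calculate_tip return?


The calculate_tip spec declares Returns: {"type": "object", "fields": ["tip_amount", "total", "per_person"]}
Type:
object


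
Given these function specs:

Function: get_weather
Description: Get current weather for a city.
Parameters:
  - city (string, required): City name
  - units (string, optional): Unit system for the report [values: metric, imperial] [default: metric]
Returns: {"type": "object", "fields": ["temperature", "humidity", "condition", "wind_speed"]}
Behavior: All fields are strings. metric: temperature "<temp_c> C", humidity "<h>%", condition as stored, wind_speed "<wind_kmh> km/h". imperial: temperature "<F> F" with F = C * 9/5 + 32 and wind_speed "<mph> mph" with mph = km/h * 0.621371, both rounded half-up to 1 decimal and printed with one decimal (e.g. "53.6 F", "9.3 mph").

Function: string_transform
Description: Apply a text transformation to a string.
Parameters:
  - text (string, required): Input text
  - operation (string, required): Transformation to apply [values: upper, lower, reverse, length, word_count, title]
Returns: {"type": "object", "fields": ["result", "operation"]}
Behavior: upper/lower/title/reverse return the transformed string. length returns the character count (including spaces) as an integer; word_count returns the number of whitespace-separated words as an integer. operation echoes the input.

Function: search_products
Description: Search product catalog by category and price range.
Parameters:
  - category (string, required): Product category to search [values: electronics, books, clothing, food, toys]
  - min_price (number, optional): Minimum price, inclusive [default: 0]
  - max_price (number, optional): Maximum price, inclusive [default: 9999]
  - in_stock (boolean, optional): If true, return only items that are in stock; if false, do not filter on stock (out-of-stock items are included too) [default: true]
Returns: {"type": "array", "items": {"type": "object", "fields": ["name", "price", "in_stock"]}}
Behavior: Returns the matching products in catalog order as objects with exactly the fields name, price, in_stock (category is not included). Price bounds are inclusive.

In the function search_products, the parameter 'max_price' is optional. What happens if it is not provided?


The search_products spec declares:
  - max_price (number, optional): Maximum price, inclusive [default: 9999]
It defaults to 9999


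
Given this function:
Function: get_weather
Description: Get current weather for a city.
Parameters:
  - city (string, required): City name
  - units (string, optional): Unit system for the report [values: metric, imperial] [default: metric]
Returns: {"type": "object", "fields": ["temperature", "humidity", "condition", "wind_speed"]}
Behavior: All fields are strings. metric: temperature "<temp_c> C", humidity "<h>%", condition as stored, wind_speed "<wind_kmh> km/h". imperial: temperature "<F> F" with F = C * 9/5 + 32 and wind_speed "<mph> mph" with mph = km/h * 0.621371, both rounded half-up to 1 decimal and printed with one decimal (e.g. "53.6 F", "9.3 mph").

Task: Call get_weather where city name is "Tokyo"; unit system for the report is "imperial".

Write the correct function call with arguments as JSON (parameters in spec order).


Mapping each described value to its parameter name:
  'City name' -> city = "Tokyo"
  'Unit system for the report' -> units = "imperial"
get_weather({"city": "Tokyo", "units": "imperial"})


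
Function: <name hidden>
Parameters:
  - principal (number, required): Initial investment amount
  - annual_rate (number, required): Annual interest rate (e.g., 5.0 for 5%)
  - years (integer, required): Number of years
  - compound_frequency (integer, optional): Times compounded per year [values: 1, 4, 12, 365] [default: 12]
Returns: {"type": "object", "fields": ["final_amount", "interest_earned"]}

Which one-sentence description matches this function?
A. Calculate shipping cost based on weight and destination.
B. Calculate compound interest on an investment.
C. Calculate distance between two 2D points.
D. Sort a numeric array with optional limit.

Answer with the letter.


Parameters principal, annual_rate, years, compound_frequency and return ["final_amount", "interest_earned"] fit: Calculate compound interest on an investment.
B


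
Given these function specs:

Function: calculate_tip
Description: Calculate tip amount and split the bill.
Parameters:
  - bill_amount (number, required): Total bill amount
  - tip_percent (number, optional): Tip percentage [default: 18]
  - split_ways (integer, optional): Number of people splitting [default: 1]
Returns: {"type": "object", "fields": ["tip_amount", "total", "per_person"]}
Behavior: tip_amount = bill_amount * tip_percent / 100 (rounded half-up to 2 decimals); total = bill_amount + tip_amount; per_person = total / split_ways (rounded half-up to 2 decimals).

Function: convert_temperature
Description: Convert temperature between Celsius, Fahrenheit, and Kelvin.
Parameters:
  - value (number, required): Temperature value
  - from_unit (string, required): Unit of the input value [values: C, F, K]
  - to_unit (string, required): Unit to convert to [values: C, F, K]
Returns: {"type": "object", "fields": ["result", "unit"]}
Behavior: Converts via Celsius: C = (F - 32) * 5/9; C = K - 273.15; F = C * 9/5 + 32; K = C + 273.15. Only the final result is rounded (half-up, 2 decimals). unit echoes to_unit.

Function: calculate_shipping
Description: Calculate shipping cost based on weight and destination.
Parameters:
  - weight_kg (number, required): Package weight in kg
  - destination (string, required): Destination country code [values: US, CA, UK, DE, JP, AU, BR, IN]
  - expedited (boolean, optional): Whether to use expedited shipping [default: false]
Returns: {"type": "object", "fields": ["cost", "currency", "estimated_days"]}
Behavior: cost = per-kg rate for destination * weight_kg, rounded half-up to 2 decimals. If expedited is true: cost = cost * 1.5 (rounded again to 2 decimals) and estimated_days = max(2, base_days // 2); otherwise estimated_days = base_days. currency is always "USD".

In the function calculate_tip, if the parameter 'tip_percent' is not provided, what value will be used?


The calculate_tip spec declares:
  - tip_percent (number, optional): Tip percentage [default: 18]
Default:
18


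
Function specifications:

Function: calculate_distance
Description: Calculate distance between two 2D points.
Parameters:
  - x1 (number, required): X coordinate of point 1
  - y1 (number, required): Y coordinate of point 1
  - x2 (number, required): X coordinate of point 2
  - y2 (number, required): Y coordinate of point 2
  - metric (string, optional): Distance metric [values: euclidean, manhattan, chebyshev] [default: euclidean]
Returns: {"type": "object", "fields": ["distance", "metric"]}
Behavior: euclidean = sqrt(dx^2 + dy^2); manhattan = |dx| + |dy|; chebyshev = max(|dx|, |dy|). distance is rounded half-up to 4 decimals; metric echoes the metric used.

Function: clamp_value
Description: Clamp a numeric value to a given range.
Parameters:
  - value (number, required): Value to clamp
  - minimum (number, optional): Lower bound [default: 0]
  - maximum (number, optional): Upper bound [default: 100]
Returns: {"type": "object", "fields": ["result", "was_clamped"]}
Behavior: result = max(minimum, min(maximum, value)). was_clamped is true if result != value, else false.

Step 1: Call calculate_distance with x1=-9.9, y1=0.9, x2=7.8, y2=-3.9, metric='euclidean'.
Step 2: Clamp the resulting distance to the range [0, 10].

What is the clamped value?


Step 1: calculate_distance (euclidean)
  |dx| = |7.8 - -9.9| = 17.7; |dy| = |-3.9 - 0.9| = 4.8
  euclidean: sqrt(17.7^2 + 4.8^2) = sqrt(336.33) = 18.339302
  Round to 4 decimals: 18.3393
  -> distance = 18.3393
Step 2: clamp_value(value=18.3393, minimum=0, maximum=10)
  result = max(0, min(10, 18.3393)) = max(0, 10) = 10
  was_clamped = (10 != 18.3393) = true
  -> result = 10
10
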